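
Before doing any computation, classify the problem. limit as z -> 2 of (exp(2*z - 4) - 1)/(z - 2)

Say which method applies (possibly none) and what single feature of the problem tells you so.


Technique: l'Hôpital's rule (0/0) — substituting 2 gives 0 over 0; differentiate top and bottom once and re-evaluate. A first-order expansion at the point is an equally standard path; the rule packages it.


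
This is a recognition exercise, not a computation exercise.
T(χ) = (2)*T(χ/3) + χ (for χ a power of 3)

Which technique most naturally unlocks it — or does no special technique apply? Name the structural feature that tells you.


Verdict: the master substitution — the argument shrinks by the factor 3, so measure the index on a logarithmic scale and the recursion becomes a shift.


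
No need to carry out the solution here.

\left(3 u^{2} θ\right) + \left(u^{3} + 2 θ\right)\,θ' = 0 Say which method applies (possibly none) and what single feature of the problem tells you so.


Technique: the exact-equation method — 3 u^{2} θ and u^{3} + 2 θ pass the exactness check on the nose, so no integrating factor in u or θ is needed at all.


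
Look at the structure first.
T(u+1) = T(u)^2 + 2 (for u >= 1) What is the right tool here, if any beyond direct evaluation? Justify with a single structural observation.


Technique: no special technique — once the recursion is nonlinear, characteristic roots, master substitutions, and summation factors are all off the table.


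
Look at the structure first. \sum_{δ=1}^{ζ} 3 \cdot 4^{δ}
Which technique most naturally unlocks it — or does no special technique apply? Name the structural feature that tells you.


Method: the geometric series formula — the ratio of consecutive terms is the constant 4, independent of the index — a geometric sum.


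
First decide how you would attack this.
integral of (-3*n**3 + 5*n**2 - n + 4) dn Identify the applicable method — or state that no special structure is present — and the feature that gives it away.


Diagnosis: no special technique — every term is a constant multiple of a power of n; term-wise power-rule integration needs no preliminary transformation.


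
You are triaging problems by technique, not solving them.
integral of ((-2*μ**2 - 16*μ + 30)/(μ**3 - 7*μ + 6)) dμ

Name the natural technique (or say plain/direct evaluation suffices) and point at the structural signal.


Verdict: partial fractions — break μ**3 - 7*μ + 6 into its roots and the integral splits into logarithm-sized bites.


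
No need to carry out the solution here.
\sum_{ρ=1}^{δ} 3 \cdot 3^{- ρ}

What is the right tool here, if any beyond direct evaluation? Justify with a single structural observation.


Diagnosis: the geometric series formula — consecutive terms stand in a fixed index-free ratio — the geometric sum formula closes it.


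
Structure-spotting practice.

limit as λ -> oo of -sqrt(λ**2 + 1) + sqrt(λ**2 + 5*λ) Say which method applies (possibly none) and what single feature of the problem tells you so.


Diagnosis: conjugate multiplication — divergence minus divergence hides a finite answer — expose it by pairing sqrt(λ**2 + 5*λ) - sqrt(λ**2 + 1) with its conjugate.


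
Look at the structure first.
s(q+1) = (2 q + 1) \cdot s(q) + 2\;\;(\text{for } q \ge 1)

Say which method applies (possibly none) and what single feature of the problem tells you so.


Verdict: a summation factor — the coefficient 2 q + 1 drifts with the index, so no fixed root exists; normalizing by the cumulative product telescopes it.


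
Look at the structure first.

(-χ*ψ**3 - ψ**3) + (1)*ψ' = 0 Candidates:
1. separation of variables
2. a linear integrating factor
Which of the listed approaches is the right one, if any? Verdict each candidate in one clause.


Diagnosis: separation of variables — separating collects all ψ-dependence with the derivative and leaves all χ-dependence opposite: variables separate.
- separation of variables: yes, a natural case for it.
- a linear integrating factor: the unknown enters nonlinearly (through a power, a denominator, or a transcendental function), which the linear integrating-factor recipe cannot absorb as-is — any repair would come from a preliminary substitution, not the factor.


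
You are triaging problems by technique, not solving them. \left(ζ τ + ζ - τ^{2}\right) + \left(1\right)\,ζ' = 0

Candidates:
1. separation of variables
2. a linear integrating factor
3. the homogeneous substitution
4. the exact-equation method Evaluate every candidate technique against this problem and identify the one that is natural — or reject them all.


Best approach: a linear integrating factor — the unknown enters only to the first power against a nonzero forcing term — the integrating-factor template applies directly.
- separation of variables: no division isolates the independent variable from the unknown.
- a linear integrating factor: a fit — the right tool for this form.
- the homogeneous substitution — the slope is not a function of the ratio of the variables alone.
- the exact-equation method: the mixed partial derivatives differ, so the left side is not a total differential.


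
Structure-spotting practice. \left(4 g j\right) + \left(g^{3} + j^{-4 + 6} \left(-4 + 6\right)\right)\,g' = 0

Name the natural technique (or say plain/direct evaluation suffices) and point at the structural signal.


Best approach: the exact-equation method — equality of cross partials is the green light — assemble the potential function term by term.


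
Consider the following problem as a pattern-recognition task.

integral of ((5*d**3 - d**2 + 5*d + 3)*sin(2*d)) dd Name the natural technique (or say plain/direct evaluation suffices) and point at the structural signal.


Method: integration by parts — a polynomial 5*d**3 - d**2 + 5*d + 3 against the kernel sin(2*d) is the signature bounded-ladder case for integration by parts.


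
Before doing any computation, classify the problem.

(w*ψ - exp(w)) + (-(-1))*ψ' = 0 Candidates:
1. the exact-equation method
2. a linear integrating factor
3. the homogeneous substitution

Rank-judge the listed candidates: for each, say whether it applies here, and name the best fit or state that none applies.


Technique: a linear integrating factor — the equation is linear in ψ with coefficient w; multiplying by the integrating factor exp(∫w) makes the left side a perfect derivative.
- the exact-equation method — the cross partial derivatives disagree, so no single potential exists.
- a linear integrating factor — yes, a natural case for it.
- the homogeneous substitution: rescaling both variables together changes the slope, so no ratio substitution collapses it.


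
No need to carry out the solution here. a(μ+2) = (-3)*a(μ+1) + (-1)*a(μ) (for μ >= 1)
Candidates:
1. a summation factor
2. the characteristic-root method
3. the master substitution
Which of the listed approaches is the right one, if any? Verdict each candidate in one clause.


Diagnosis: the characteristic-root method — this is the constant-coefficient homogeneous case — the whole solution in μ reduces to a polynomial's roots.
- a summation factor — the recurrence reaches back more than one step, outside the first-order family a summation factor normalizes.
- the characteristic-root method — applicable, and directly so.
- the master substitution: with no divided-index recursive call, reindexing by powers of a base buys nothing.


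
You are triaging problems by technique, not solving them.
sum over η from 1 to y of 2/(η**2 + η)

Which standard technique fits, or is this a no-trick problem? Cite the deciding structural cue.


Technique: telescoping — poles of 2/(η**2 + η) differ by an integer, the telltale of a telescoping partial-fraction sum.


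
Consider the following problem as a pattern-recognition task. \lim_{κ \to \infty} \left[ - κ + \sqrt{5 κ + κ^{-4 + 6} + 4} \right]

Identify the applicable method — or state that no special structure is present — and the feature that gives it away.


Verdict: conjugate multiplication — divergence minus divergence hides a finite answer — expose it by pairing \sqrt{5 κ + κ^{-4 + 6} + 4} - κ with its conjugate.


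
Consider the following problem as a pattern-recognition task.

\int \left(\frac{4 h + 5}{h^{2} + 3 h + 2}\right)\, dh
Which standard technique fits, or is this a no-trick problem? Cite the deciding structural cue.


Technique: partial fractions — break h^{2} + 3 h + 2 into its roots and the integral splits into logarithm-sized bites.


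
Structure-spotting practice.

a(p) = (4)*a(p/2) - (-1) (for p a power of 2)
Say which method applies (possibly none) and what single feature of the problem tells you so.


Verdict: the master substitution — a divide-and-conquer shape: argument p/2, so change variables with p = 2^m and solve the linear version.


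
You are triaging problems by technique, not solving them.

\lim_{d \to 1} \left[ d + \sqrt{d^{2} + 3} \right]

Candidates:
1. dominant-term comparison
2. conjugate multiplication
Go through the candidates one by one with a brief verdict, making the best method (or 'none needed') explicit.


Method: no special technique — no denominator vanishes and nothing blows up at 1: direct substitution is the whole computation.
- dominant-term comparison — no ranking of term growth rates resolves the limit here.
- conjugate multiplication: no divergent radical difference is present for a conjugate pair to cancel.


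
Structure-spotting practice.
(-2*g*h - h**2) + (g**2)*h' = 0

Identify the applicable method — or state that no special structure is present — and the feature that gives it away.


Diagnosis: the homogeneous substitution — the slope's numerator and denominator have matching total degree, so it depends only on h/g and the ratio substitution collapses it. Rearranged, this also fits the Bernoulli template directly; the homogeneous substitution reads the structure without the rearrangement.


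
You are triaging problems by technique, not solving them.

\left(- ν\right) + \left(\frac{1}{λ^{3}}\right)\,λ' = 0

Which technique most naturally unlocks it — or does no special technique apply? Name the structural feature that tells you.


Best approach: separation of variables — the derivative equals a pure function of ν (namely ν) times a pure function of λ (namely λ^{3}); divide and integrate each side. An exactness check succeeds on this form as well — separation and the potential function arrive at the same answer, separation more directly.


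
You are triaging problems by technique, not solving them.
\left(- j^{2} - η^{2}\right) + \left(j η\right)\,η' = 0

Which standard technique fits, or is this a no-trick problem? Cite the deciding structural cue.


Method: the homogeneous substitution — the slope's numerator and denominator share total degree; set v = η/j and the equation drops to separable form. A Bernoulli rewrite works here as the equation stands — the homogeneous substitution is the more immediate reading.


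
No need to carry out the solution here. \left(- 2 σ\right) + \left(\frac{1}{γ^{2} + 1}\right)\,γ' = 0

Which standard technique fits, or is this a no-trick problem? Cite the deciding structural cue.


Verdict: separation of variables — solved for the derivative, the right side splits multiplicatively into a function of each variable alone — divide and integrate each side. One could also solve this as an exact equation; with each coefficient in its own variable, separating is the same work with fewer steps.


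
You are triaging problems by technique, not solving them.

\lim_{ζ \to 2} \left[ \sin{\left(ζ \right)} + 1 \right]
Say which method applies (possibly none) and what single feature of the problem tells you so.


Verdict: no special technique — no vanishing denominator and no indeterminate clash at the point — evaluation is immediate.


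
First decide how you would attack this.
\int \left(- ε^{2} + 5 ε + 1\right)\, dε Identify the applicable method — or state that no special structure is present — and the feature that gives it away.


Technique: no special technique — the integrand is a sum of constant multiples of powers of ε — integrate term by term.


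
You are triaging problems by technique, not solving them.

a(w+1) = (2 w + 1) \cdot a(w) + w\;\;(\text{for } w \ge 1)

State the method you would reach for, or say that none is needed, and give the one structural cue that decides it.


Verdict: a summation factor — first-order, linear, moving coefficient 2 w + 1: the discrete analogue of an integrating factor handles it.


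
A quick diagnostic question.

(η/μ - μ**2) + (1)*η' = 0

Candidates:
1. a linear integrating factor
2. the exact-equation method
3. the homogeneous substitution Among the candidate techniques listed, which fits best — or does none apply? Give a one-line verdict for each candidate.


Verdict: a linear integrating factor — the unknown enters only to the first power against a nonzero forcing term — the integrating-factor template applies directly.
- a linear integrating factor — a fit — the right tool for this form.
- the exact-equation method — exactness fails on the nose — the mixed partials do not match.
- the homogeneous substitution: the ratio substitution does not collapse this equation.


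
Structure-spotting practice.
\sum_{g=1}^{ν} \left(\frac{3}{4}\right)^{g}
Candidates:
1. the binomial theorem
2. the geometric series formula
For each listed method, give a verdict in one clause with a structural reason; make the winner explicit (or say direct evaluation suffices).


Verdict: the geometric series formula — each term is \frac{3}{4} times the previous one, so the geometric-series formula applies directly.
- the binomial theorem: the terms do not reassemble into a binomial power.
- the geometric series formula — yes, a natural case for it.


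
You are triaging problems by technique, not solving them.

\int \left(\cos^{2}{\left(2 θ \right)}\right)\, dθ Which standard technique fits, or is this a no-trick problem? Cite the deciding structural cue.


Best approach: a trigonometric identity — \cos^{2}{\left(2 θ \right)} carries an even exponent — trade it for double-angle cosines before integrating.


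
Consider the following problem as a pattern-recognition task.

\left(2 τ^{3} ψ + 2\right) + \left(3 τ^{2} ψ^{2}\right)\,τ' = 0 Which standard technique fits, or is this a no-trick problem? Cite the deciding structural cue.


Diagnosis: the exact-equation method — checking ∂/∂τ of 2 τ^{3} ψ + 2 against ∂/∂ψ of 3 τ^{2} ψ^{2}: they match — the equation is exact as it stands.


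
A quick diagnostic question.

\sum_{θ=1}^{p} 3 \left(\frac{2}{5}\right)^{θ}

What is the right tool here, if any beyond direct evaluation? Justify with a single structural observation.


Best approach: the geometric series formula — each summand is the previous one scaled by \frac{2}{5}; that constant multiplier is itself the geometric structure.


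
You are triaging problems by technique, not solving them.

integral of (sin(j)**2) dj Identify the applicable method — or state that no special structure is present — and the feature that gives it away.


Verdict: a trigonometric identity — sin(j)**2 carries an even exponent — trade it for double-angle cosines before integrating.


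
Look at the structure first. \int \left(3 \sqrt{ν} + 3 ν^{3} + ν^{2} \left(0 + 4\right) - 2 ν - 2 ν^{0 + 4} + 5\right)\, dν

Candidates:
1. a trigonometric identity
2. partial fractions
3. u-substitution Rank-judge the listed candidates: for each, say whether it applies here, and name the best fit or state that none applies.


Verdict: no special technique — nothing composite, nothing rational, nothing trigonometric — each constant-multiple power of ν integrates by the power rule alone.
- a trigonometric identity: with no trigonometric functions present, identity rewriting has no target.
- partial fractions — the expression is not a ratio of polynomials that decomposes further.
- u-substitution — no subexpression of the integrand serves as a whole-integral substitution inner — individual terms may offer their own, but none carries its derivative as a factor of the full integrand; a working change of variable would have to be constructed from outside the expression.


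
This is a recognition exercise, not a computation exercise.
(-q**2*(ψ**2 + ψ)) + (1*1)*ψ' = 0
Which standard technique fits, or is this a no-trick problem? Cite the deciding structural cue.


Diagnosis: separation of variables — solved for the derivative, the right side factors as q**2 times ψ**2 + ψ — all q-dependence separates from all ψ-dependence. Rearranged, this also fits the Bernoulli template directly; separation reads the product structure as given.


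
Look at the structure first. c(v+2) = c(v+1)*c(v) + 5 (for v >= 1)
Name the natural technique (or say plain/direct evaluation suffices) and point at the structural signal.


Best approach: no special technique — a nonlinear dependence on earlier terms breaks linearity, and with it every superposition-based closed form.


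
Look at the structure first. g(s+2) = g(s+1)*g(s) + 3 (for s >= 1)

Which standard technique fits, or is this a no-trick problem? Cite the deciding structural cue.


Diagnosis: no special technique — the new term depends nonlinearly on the old ones, which disqualifies every superposition-based technique.


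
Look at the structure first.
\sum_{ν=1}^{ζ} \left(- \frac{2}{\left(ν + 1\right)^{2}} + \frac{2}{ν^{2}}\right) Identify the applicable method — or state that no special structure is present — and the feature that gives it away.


Technique: telescoping — write out three consecutive terms and watch the interior cancel: the advanced copy one term subtracts reappears as the very next term's leading piece, pair after pair.


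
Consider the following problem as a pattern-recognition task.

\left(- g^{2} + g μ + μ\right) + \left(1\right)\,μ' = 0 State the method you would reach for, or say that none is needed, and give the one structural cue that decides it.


Method: a linear integrating factor — linear in the unknown with genuine forcing: multiply through by the exponential of the integrated coefficient and the left side closes into one derivative.


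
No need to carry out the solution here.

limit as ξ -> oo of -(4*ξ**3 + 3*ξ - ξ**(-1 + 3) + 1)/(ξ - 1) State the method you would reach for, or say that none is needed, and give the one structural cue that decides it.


Verdict: dominant-term comparison — at large ξ only the top-degree terms survive; compare the leading terms and the limit falls out. Differentiating the expression as a single quotient would eventually settle it as well; matching dominant growth settles it immediately.


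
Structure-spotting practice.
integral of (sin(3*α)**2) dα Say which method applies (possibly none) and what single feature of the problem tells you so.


Verdict: a trigonometric identity — sin(3*α)**2 is an even power — the power-reduction identity rewrites it into first-degree cosines.


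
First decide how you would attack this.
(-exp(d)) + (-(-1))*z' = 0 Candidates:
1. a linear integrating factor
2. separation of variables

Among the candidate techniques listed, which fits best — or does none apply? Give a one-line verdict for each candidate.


Best approach: no special technique — solved for the derivative, z never appears on the right — this is a direct integration in d, not a differential-equations problem at heart.
- a linear integrating factor — the linear template holds only trivially here (the unknown is absent, so the coefficient is zero) — the method is not the natural label.
- separation of variables — with no unknown in the slope, separating variables is a formality — the equation integrates directly.


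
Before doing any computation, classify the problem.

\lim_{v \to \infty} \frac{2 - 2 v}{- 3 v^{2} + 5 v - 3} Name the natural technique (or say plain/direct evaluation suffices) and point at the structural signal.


Technique: dominant-term comparison — as v grows, only the highest-degree terms matter — compare leading terms and read the limit off. Viewed as a single quotient this is an ∞/∞ form — an at-infinity application of l'Hôpital's rule would also resolve it; comparing leading growth reads the answer without differentiating.


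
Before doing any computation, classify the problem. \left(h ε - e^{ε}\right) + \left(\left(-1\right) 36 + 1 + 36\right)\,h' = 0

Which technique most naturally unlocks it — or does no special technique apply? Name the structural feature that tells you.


Technique: a linear integrating factor — first power of h, nonzero forcing: the integrating-factor recipe applies verbatim with p = ε.


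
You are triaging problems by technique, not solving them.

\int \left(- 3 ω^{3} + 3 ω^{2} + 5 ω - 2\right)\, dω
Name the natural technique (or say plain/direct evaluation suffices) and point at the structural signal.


Best approach: no special technique — scan for structure and find none: constant multiples of powers of ω, integrate directly.


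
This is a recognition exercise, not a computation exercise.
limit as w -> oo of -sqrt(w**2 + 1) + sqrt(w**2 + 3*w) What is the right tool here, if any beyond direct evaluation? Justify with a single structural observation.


Technique: conjugate multiplication — two divergent pieces with a minus sign between them and a radical in the mix: rationalize sqrt(w**2 + 3*w) - sqrt(w**2 + 1) before any limit law applies.


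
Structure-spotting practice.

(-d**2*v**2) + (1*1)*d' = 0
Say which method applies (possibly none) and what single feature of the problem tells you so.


Best approach: separation of variables — the derivative equals a pure function of v (namely v**2) times a pure function of d (namely d**2); divide and integrate each side.


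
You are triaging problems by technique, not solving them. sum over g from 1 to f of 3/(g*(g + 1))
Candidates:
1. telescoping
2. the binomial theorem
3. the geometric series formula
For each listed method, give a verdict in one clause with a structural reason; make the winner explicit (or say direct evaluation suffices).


Method: telescoping — after splitting 3/(g*(g + 1)) into partial fractions, the pieces are shifted copies of one function and cancel telescopically.
- telescoping: applies; the problem has the shape this method handles.
- the binomial theorem — the terms do not reassemble into a binomial power.
- the geometric series formula: dividing successive terms gives an index-dependent quantity, not a constant.


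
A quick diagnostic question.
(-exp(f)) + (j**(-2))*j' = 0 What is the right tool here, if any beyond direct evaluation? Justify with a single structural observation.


Verdict: separation of variables — all dependence on the two variables factors apart, the defining separable shape. The cross-partial test also passes here (vacuously, each side single-variable); the potential-function route would work, separation is simply more immediate.


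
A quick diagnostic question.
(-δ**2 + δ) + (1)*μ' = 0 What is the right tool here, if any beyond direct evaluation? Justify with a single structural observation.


Best approach: no special technique — solved for the derivative, no μ appears — this is antidifferentiation in δ wearing ODE clothing.


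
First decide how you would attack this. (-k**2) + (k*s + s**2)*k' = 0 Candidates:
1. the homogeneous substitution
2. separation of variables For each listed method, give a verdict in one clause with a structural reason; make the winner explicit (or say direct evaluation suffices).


Verdict: the homogeneous substitution — solved for the derivative, the right side is unchanged under scaling s and k together — it depends only on the ratio k/s, so substitute a single ratio variable. A Bernoulli substitution after rearrangement (possibly exchanging dependent and independent variable) is a fair alternative; the homogeneous route works on the equation as it stands.
- the homogeneous substitution: applies; the problem has the shape this method handles.
- separation of variables — the two dependences do not factor apart.


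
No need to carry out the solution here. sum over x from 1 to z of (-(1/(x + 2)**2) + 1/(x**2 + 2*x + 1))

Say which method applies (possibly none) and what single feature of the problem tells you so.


Technique: telescoping — the piece each term subtracts is 1/(x**2 + 2*x + 1) advanced by one index, and it reappears with a plus sign leading the following term — the sum collapses to its boundary terms.


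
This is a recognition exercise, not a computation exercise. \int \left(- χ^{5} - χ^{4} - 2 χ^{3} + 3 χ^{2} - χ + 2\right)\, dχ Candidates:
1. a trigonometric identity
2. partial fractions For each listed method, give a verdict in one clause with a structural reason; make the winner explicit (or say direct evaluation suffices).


Technique: no special technique — scan for structure and find none: constant multiples of powers of χ, integrate directly.
- a trigonometric identity — there is no trigonometric structure at all — the integrand carries no sine or cosine to rewrite.
- partial fractions: there is no rational-function structure to decompose.


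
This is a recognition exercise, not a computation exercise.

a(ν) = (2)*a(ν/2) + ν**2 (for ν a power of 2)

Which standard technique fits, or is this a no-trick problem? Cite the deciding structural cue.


Best approach: the master substitution — the call at ν/2 makes this multiplicative recursion; the master-style substitution converts it to additive.


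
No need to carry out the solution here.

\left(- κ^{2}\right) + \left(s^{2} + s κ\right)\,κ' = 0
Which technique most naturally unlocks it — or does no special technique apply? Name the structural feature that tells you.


Technique: the homogeneous substitution — solved for the derivative, the right side is unchanged under scaling s and κ together — it depends only on the ratio κ/s, so substitute a single ratio variable. With the right rearrangement (exchanging the roles of the variables where needed), this also fits a Bernoulli template; the homogeneous substitution reads the structure directly.


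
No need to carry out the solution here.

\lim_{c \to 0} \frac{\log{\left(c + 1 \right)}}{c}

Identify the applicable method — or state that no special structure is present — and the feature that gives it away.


Diagnosis: l'Hôpital's rule (0/0) — substituting 0 gives 0 over 0; differentiate top and bottom once and re-evaluate. Expanding numerator and denominator to first order gives the same value — the rule automates exactly that.


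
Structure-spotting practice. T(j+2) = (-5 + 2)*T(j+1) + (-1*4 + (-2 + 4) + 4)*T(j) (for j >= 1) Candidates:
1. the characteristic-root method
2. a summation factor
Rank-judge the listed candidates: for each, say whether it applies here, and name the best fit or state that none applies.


Diagnosis: the characteristic-root method — linear, homogeneous, constant coefficients: solutions of the form r^j exist — find the roots of the characteristic polynomial.
- the characteristic-root method — applies; the problem has the shape this method handles.
- a summation factor — the recurrence reaches back more than one step, outside the first-order family a summation factor normalizes.


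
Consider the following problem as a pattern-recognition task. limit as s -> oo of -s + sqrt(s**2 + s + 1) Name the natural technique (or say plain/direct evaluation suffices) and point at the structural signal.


Verdict: conjugate multiplication — divergence minus divergence hides a finite answer — expose it by pairing sqrt(s**2 + s + 1) - s with its conjugate.


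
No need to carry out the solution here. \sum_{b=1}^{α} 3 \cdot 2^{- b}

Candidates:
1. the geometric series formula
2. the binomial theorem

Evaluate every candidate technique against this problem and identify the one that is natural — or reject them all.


Best approach: the geometric series formula — consecutive terms stand in a fixed index-free ratio — the geometric sum formula closes it.
- the geometric series formula: yes, a natural case for it.
- the binomial theorem: the terms do not reassemble into a binomial power.


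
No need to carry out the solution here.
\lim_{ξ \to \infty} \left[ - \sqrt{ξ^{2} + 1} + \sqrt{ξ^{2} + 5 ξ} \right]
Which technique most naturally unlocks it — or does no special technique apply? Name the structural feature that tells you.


Best approach: conjugate multiplication — neither \sqrt{ξ^{2} + 5 ξ} nor \sqrt{ξ^{2} + 1} converges alone, so rewrite their difference as a conjugate-rationalized quotient first.


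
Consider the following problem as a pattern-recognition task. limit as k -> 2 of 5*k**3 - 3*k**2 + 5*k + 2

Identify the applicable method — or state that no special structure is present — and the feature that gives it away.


Verdict: no special technique — the expression is continuous at 2 — substitute and evaluate; no indeterminate form appears.


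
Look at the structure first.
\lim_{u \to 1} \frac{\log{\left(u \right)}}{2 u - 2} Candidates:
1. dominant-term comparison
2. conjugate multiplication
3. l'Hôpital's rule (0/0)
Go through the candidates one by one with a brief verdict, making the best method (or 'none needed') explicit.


Method: l'Hôpital's rule (0/0) — both numerator and denominator vanish at 1: the genuine 0/0 indeterminate that l'Hôpital exists for. A first-order expansion at the point is an equally standard path; the rule packages it.
- dominant-term comparison — no dominant-degree comparison decides it.
- conjugate multiplication — there is no infinity-minus-infinity radical difference to rationalize.
- l'Hôpital's rule (0/0) — a fit — the right tool for this form.


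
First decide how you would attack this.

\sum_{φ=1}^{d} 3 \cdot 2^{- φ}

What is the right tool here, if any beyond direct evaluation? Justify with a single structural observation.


Verdict: the geometric series formula — consecutive terms stand in a fixed index-free ratio — the geometric sum formula closes it.


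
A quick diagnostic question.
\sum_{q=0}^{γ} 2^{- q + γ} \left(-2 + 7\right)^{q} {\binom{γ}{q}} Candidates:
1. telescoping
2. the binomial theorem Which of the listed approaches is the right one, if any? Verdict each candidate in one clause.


Verdict: the binomial theorem — {\binom{γ}{q}} weighting matched powers of (-2 + 7) and 2 is the expanded form of ((-2 + 7) + 2)^γ — fold it back up.
- telescoping — writing out consecutive terms as given produces no pairwise cancellation.
- the binomial theorem: applies; the problem has the shape this method handles.


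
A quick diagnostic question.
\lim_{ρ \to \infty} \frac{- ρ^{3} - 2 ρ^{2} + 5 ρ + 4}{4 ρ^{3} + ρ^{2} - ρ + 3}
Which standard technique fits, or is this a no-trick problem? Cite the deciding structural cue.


Diagnosis: dominant-term comparison — divide through by the highest power of ρ; every lower-order term dies and the dominant terms decide the limit. As a single quotient, the ∞/∞ shape would yield to repeated differentiation as well — the growth comparison gets there in one look.


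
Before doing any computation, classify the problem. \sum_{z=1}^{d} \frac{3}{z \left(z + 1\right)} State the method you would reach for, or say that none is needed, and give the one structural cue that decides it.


Technique: telescoping — one partial-fraction pass turns \frac{3}{z \left(z + 1\right)} into a shifted difference, and shifted differences telescope.


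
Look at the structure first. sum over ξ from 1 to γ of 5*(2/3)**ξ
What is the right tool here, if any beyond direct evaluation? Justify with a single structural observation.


Best approach: the geometric series formula — each term is 2/3 times the previous one, so the geometric-series formula applies directly.


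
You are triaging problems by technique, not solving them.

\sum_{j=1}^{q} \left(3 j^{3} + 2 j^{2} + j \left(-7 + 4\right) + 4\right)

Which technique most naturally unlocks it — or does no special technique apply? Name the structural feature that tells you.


Technique: no special technique — this is bookkeeping, not technique: standard formulas for sums of constant-multiple powers of j apply termwise.


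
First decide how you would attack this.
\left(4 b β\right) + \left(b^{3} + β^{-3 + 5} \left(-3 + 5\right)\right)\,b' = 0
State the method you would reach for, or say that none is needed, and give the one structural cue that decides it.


Diagnosis: the exact-equation method — because the two cross partials coincide, the form is conservative as written — recover its potential in (β, b).


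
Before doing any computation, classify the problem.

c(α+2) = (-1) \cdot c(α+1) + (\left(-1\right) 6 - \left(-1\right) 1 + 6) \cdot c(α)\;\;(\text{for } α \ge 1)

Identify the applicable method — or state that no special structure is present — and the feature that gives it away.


Diagnosis: the characteristic-root method — this is the constant-coefficient homogeneous case — the whole solution in α reduces to a polynomial's roots.


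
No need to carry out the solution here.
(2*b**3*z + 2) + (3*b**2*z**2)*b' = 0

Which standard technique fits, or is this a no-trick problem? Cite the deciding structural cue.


Technique: the exact-equation method — the compatibility test passes: the b-derivative of 2*b**3*z + 2 matches the z-derivative of 3*b**2*z**2, so integrate a potential.


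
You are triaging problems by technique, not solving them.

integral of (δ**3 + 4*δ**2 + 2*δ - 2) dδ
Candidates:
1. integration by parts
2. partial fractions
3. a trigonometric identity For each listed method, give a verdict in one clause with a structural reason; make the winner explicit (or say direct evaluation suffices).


Technique: no special technique — scan for structure and find none: constant multiples of powers of δ, integrate directly.
- integration by parts: splitting off a factor buys nothing — the integrand integrates directly without parts.
- partial fractions — there is no rational-function structure to decompose.
- a trigonometric identity — there is no trigonometric structure at all — the integrand carries no sine or cosine to rewrite.


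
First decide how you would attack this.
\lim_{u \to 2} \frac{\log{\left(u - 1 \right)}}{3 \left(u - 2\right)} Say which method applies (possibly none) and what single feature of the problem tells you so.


Best approach: l'Hôpital's rule (0/0) — plug in 2: top and bottom both hit zero, so differentiate each and retry. Known elementary limits would finish this too — the rule just bypasses the case analysis.


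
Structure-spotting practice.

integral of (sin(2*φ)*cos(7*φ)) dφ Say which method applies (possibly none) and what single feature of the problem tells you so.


Method: a trigonometric identity — mixed-frequency products such as sin(2*φ)*cos(7*φ) are designed for the product-to-sum formula.


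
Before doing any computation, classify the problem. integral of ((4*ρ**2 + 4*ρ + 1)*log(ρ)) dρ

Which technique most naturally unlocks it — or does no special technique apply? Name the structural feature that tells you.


Verdict: integration by parts — a polynomial next to log(ρ): integrate the polynomial, differentiate the log, and the integral simplifies in one pass.


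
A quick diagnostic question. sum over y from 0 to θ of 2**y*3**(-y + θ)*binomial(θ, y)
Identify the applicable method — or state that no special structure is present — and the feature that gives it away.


Method: the binomial theorem — binomial coefficients against complementary powers of 2 and 3: recognize the binomial expansion and resum.


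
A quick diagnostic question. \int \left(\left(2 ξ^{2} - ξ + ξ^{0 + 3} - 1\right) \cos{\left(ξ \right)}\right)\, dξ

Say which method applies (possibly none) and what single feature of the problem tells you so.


Verdict: integration by parts — the integrand splits as (2 ξ^{2} - ξ + ξ^{0 + 3} - 1) times \cos{\left(ξ \right)} — repeatedly differentiating the polynomial part kills it, which is the parts ladder.


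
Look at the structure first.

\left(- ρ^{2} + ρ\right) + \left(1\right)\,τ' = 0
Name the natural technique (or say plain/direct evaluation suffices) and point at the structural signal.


Diagnosis: no special technique — with τ absent the equation is not coupled at all: direct integration in ρ.


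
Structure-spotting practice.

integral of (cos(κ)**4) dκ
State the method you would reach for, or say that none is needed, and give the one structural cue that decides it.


Best approach: a trigonometric identity — apply power reduction to cos(κ)**4; each application halves the trigonometric degree.


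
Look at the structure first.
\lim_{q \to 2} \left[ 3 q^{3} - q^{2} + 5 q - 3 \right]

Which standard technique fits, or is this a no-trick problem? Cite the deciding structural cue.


Verdict: no special technique — no vanishing denominator and no indeterminate clash at the point — evaluation is immediate.


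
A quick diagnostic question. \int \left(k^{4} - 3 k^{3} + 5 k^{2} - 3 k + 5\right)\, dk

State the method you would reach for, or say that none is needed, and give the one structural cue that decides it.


Diagnosis: no special technique — the integrand is a sum of constant multiples of powers of k — integrate term by term.


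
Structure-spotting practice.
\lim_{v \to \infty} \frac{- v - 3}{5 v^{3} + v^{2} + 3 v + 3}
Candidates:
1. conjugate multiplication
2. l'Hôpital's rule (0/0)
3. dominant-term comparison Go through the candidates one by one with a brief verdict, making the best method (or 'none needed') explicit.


Diagnosis: dominant-term comparison — growth-rate triage: the leading powers of v decide the limit, everything else is noise.
- conjugate multiplication: there are no radicals in tension whose conjugate would simplify matters.
- l'Hôpital's rule (0/0): no 0/0 form appears: written as one quotient, top and bottom both grow without bound, and the ratio is decided by their leading terms.
- dominant-term comparison — applies; the problem has the shape this method handles.


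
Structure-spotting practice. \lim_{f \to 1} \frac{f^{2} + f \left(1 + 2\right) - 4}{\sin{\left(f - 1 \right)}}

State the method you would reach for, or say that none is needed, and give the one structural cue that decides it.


Diagnosis: l'Hôpital's rule (0/0) — substituting 1 gives 0 over 0; differentiate top and bottom once and re-evaluate. One could equally expand both pieces locally and compare leading terms; the rule does that in one stroke.


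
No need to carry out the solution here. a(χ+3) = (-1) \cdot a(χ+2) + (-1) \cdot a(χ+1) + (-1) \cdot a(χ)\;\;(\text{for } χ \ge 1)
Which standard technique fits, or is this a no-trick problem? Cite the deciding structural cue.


Verdict: the characteristic-root method — this is the constant-coefficient homogeneous case — the whole solution in χ reduces to a polynomial's roots.


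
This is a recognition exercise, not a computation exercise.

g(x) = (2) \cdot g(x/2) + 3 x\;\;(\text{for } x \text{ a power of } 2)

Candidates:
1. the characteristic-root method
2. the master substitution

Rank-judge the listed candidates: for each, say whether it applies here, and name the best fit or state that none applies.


Method: the master substitution — the argument contracts 2-fold per step: reindex x exponentially and solve the linear recurrence in the new index.
- the characteristic-root method — the recursion divides its index rather than shifting it — outside the constant-shift family the root method covers.
- the master substitution — yes — fits the structure here.
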